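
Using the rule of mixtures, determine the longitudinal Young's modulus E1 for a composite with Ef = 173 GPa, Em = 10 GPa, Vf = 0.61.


E1 = Ef*Vf + Em*(1-Vf) = 173*0.61 + 10*0.39 = 109.43 GPa

109.43 GPa


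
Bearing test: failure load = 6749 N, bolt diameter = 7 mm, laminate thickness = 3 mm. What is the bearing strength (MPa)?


sigma_br = F/(d*h) = 6749/(7*3) = 321.4 MPa

321.4 MPa


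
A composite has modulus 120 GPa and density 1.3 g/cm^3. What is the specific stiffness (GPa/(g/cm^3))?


Specific stiffness = E/rho = 120/1.3 = 92.3 GPa/(g/cm^3)

92.3 GPa/(g/cm^3)


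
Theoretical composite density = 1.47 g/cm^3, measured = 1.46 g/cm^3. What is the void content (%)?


Void% = (rho_theo - rho_actual)/rho_theo * 100 = (1.47 - 1.46)/1.47 * 100 = 0.68%

0.68%


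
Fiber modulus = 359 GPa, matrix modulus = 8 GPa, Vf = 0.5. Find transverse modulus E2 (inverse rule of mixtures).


1/E2 = Vf/Ef + (1-Vf)/Em = 0.5/359 + 0.5/8
E2 = 15.65 GPa

15.65 GPa


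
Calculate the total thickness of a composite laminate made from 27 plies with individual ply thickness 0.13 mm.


h = n * t_ply = 27 * 0.13 = 3.51 mm

3.51 mm


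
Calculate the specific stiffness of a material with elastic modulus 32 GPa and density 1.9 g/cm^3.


Specific stiffness = E/rho = 32/1.9 = 16.8 GPa/(g/cm^3)

16.8 GPa/(g/cm^3)


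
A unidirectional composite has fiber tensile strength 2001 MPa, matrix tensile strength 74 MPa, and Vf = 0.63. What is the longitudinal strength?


sigma_1 = sigma_f*Vf + sigma_m*(1-Vf) = 2001*0.63 + 74*0.37 = 1288.0 MPa

1288.0 MPa


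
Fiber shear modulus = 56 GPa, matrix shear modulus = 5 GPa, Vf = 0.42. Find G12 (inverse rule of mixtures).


1/G12 = Vf/Gf + (1-Vf)/Gm = 0.42/56 + 0.58/5
G12 = 8.1 GPa

8.1 GPa


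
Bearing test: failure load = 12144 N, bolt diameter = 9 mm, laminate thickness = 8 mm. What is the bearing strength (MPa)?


sigma_br = F/(d*h) = 12144/(9*8) = 168.7 MPa

168.7 MPa


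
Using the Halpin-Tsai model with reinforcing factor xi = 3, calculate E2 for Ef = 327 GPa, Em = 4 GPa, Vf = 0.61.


eta = (Ef/Em - 1)/(Ef/Em + xi) = (81.75 - 1)/(81.75 + 3) = 0.9528
E2 = Em*(1+xi*eta*Vf)/(1-eta*Vf) = 26.21 GPa

26.21 GPa


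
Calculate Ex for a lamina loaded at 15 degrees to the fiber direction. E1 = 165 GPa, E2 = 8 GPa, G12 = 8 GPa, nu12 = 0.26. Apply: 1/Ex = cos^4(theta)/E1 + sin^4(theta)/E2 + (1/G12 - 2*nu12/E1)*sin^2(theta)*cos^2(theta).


cos^4(15) = 0.870513, sin^4(15) = 0.004487, sin^2(15)*cos^2(15) = 0.0625
1/G12 - 2*nu12/E1 = 1/8 - 2*0.26/165 = 0.121848 GPa^-1
1/Ex = 0.870513/165 + 0.004487/8 + 0.121848*0.0625 = 0.0134523 GPa^-1
Ex = 74.34 GPa

74.34 GPa


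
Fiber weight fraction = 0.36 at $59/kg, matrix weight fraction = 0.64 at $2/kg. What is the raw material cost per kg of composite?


Cost = cost_f*Wf + cost_m*Wm = 59*0.36 + 2*0.64 = $22.52/kg

$22.52/kg


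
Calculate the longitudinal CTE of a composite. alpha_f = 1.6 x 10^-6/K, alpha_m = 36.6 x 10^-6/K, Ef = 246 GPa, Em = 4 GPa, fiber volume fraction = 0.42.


E1 = Ef*Vf + Em*(1-Vf) = 105.64
alpha_1 = (alpha_f*Ef*Vf + alpha_m*Em*(1-Vf))/E1 = 2.37 x 10^-6/K

2.37 x 10^-6/K


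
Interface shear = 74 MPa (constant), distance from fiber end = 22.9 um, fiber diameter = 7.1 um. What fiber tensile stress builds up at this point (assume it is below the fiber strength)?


Force balance: sigma_f * (pi*d^2/4) = tau * (pi*d) * x  ->  sigma_f = 4 * tau * x / d
sigma_f = 4 * 74 * 22.9 / 7.1 = 954.7 MPa

954.7 MPa


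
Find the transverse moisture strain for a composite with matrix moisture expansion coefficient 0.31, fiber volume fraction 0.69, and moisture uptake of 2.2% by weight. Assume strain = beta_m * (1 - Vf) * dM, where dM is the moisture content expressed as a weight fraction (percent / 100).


dM = 2.2/100 = 0.022
strain = beta_m * (1-Vf) * dM = 0.31 * 0.31 * 0.022 = 0.0021142

0.0021142


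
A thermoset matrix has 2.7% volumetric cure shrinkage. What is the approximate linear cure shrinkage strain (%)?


Linear shrinkage ≈ vol_shrink/3 = 2.7/3 = 0.9%

0.9%


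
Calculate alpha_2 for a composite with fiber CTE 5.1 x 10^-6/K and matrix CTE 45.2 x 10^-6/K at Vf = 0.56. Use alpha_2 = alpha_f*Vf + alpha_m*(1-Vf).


alpha_2 = alpha_f*Vf + alpha_m*(1-Vf) = 5.1*0.56 + 45.2*0.44 = 22.7 x 10^-6/K

22.7 x 10^-6/K


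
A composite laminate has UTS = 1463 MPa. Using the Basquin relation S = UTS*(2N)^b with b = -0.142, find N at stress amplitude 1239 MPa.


N = 0.5 * (S/UTS)^(1/b) = 0.5 * (1239/1463)^(1/-0.142) = 1.6115 cycles

1.6115 cycles


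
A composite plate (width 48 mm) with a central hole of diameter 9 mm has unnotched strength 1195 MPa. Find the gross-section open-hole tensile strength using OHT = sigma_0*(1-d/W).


OHT = sigma_0*(1-d/W) = 1195*(1-9/48) = 970.9 MPa

970.9 MPa


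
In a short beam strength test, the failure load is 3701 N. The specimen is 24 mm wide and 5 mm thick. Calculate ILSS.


ILSS = 3F/(4bh) = 3*3701/(4*24*5) = 23.13 MPa

23.13 MPa


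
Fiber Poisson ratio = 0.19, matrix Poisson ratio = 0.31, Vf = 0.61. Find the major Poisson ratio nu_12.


nu_12 = nu_f*Vf + nu_m*(1-Vf) = 0.19*0.61 + 0.31*0.39 = 0.2368

0.2368


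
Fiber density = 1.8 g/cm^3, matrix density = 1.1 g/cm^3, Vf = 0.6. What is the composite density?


rho_c = rho_f*Vf + rho_m*(1-Vf) = 1.8*0.6 + 1.1*0.4 = 1.52 g/cm^3

1.52 g/cm^3


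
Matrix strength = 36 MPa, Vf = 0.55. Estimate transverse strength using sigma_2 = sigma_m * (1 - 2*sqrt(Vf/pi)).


factor = 1 - 2*sqrt(0.55/pi) = 0.1632
sigma_2 = 36 * 0.1632 = 5.87 MPa

5.87 MPa


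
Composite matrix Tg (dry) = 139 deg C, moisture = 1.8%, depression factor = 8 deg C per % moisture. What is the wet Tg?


Tg_wet = Tg_dry - k*moisture = 139 - 8*1.8 = 124.6 deg C

124.6 deg C


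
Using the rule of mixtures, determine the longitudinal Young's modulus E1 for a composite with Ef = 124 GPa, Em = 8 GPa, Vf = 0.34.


E1 = Ef*Vf + Em*(1-Vf) = 124*0.34 + 8*0.66 = 47.44 GPa

47.44 GPa


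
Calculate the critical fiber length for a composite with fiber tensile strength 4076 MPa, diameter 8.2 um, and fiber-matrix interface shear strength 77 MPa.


Lc = sigma_f * d / (2 * tau_i) = 4076 * 8.2 / (2 * 77) = 217.0 um

217.0 um


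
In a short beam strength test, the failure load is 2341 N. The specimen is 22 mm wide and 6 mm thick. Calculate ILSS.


ILSS = 3F/(4bh) = 3*2341/(4*22*6) = 13.3 MPa

13.3 MPa


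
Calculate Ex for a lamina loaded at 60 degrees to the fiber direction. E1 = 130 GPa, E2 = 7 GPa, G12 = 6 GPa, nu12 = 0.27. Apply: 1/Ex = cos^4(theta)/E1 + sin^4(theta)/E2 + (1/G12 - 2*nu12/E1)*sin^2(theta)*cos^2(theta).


cos^4(60) = 0.0625, sin^4(60) = 0.5625, sin^2(60)*cos^2(60) = 0.1875
1/G12 - 2*nu12/E1 = 1/6 - 2*0.27/130 = 0.162513 GPa^-1
1/Ex = 0.0625/130 + 0.5625/7 + 0.162513*0.1875 = 0.1113091 GPa^-1
Ex = 8.98 GPa

8.98 GPa


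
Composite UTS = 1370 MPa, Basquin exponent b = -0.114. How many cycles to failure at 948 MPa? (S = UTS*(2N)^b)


N = 0.5 * (S/UTS)^(1/b) = 0.5 * (948/1370)^(1/-0.114) = 12.6389 cycles

12.6389 cycles


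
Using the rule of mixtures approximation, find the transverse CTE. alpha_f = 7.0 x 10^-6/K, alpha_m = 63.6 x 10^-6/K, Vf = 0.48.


alpha_2 = alpha_f*Vf + alpha_m*(1-Vf) = 7.0*0.48 + 63.6*0.52 = 36.4 x 10^-6/K

36.4 x 10^-6/K


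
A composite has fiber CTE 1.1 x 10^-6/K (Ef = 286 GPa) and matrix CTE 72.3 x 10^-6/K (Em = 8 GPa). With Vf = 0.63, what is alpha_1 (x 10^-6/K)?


E1 = Ef*Vf + Em*(1-Vf) = 183.14
alpha_1 = (alpha_f*Ef*Vf + alpha_m*Em*(1-Vf))/E1 = 2.25 x 10^-6/K

2.25 x 10^-6/K


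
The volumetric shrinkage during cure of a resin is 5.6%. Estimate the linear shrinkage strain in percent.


Linear shrinkage ≈ vol_shrink/3 = 5.6/3 = 1.867%

1.867%


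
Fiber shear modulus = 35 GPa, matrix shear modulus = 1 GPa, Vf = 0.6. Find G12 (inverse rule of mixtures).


1/G12 = Vf/Gf + (1-Vf)/Gm = 0.6/35 + 0.4/1
G12 = 2.4 GPa

2.4 GPa


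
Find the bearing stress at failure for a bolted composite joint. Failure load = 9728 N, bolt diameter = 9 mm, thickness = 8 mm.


sigma_br = F/(d*h) = 9728/(9*8) = 135.1 MPa

135.1 MPa


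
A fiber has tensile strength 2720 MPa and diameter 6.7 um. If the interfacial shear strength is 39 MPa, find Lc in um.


Lc = sigma_f * d / (2 * tau_i) = 2720 * 6.7 / (2 * 39) = 233.6 um

233.6 um


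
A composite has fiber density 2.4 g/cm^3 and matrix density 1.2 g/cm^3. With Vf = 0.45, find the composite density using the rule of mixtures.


rho_c = rho_f*Vf + rho_m*(1-Vf) = 2.4*0.45 + 1.2*0.55 = 1.74 g/cm^3

1.74 g/cm^3


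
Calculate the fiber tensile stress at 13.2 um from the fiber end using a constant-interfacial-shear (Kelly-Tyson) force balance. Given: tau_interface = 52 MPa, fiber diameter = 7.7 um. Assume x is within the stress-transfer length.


Force balance: sigma_f * (pi*d^2/4) = tau * (pi*d) * x  ->  sigma_f = 4 * tau * x / d
sigma_f = 4 * 52 * 13.2 / 7.7 = 356.6 MPa

356.6 MPa


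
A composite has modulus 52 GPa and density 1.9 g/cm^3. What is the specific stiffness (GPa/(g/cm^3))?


Specific stiffness = E/rho = 52/1.9 = 27.4 GPa/(g/cm^3)

27.4 GPa/(g/cm^3)


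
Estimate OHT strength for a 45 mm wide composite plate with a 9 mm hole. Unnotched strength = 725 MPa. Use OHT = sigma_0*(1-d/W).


OHT = sigma_0*(1-d/W) = 725*(1-9/45) = 580.0 MPa

580.0 MPa


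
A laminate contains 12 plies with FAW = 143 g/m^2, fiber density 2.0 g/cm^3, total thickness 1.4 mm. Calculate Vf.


Vf = n * FAW / (rho_f * h * 1000) = 12 * 143 / (2.0 * 1.4 * 1000) = 0.6129

0.6129


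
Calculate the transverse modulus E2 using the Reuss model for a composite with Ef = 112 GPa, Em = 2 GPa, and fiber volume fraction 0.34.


1/E2 = Vf/Ef + (1-Vf)/Em = 0.34/112 + 0.66/2
E2 = 3.0 GPa

3.0 GPa


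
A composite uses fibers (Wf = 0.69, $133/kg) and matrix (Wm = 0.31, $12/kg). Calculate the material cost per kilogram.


Cost = cost_f*Wf + cost_m*Wm = 133*0.69 + 12*0.31 = $95.49/kg

$95.49/kg


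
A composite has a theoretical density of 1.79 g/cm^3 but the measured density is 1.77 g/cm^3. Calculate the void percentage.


Void% = (rho_theo - rho_actual)/rho_theo * 100 = (1.79 - 1.77)/1.79 * 100 = 1.12%

1.12%


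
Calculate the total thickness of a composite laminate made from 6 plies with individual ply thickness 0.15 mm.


h = n * t_ply = 6 * 0.15 = 0.9 mm

0.9 mm


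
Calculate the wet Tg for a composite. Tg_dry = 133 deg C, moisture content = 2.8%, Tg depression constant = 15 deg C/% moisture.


Tg_wet = Tg_dry - k*moisture = 133 - 15*2.8 = 91.0 deg C

91.0 deg C


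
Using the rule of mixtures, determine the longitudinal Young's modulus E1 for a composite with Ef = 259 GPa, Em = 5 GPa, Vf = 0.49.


E1 = Ef*Vf + Em*(1-Vf) = 259*0.49 + 5*0.51 = 129.46 GPa

129.46 GPa


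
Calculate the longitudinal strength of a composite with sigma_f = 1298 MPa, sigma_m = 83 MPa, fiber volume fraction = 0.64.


sigma_1 = sigma_f*Vf + sigma_m*(1-Vf) = 1298*0.64 + 83*0.36 = 860.6 MPa

860.6 MPa


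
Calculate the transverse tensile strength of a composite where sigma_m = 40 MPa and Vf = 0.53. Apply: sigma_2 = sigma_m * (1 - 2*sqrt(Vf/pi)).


factor = 1 - 2*sqrt(0.53/pi) = 0.1785
sigma_2 = 40 * 0.1785 = 7.14 MPa

7.14 MPa


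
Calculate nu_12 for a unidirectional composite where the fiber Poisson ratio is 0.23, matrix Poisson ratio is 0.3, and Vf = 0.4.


nu_12 = nu_f*Vf + nu_m*(1-Vf) = 0.23*0.4 + 0.3*0.6 = 0.272

0.272


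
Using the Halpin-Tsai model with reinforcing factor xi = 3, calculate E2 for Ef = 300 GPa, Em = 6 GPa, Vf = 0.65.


eta = (Ef/Em - 1)/(Ef/Em + xi) = (50.0 - 1)/(50.0 + 3) = 0.9245
E2 = Em*(1+xi*eta*Vf)/(1-eta*Vf) = 42.14 GPa

42.14 GPa


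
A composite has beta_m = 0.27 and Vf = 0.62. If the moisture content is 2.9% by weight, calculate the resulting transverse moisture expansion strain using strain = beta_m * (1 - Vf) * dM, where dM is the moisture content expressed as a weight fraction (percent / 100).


dM = 2.9/100 = 0.029
strain = beta_m * (1-Vf) * dM = 0.27 * 0.38 * 0.029 = 0.0029754

0.0029754


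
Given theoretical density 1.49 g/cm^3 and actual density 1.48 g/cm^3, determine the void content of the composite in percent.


Void% = (rho_theo - rho_actual)/rho_theo * 100 = (1.49 - 1.48)/1.49 * 100 = 0.67%

0.67%


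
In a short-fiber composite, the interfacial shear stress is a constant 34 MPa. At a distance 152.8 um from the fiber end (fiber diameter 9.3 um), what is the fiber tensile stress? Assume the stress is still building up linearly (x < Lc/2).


Force balance: sigma_f * (pi*d^2/4) = tau * (pi*d) * x  ->  sigma_f = 4 * tau * x / d
sigma_f = 4 * 34 * 152.8 / 9.3 = 2234.5 MPa

2234.5 MPa


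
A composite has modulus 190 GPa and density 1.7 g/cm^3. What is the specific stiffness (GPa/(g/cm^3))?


Specific stiffness = E/rho = 190/1.7 = 111.8 GPa/(g/cm^3)

111.8 GPa/(g/cm^3)


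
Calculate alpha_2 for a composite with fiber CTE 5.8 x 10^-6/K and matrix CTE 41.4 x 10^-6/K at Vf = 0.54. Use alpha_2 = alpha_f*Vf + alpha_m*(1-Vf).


alpha_2 = alpha_f*Vf + alpha_m*(1-Vf) = 5.8*0.54 + 41.4*0.46 = 22.2 x 10^-6/K

22.2 x 10^-6/K


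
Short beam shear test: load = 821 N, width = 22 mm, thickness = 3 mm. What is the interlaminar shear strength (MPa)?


ILSS = 3F/(4bh) = 3*821/(4*22*3) = 9.33 MPa

9.33 MPa


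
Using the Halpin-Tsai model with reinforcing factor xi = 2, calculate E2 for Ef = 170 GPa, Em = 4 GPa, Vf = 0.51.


eta = (Ef/Em - 1)/(Ef/Em + xi) = (42.5 - 1)/(42.5 + 2) = 0.9326
E2 = Em*(1+xi*eta*Vf)/(1-eta*Vf) = 14.88 GPa

14.88 GPa


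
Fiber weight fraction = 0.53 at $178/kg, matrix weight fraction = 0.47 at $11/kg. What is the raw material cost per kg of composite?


Cost = cost_f*Wf + cost_m*Wm = 178*0.53 + 11*0.47 = $99.51/kg

$99.51/kg


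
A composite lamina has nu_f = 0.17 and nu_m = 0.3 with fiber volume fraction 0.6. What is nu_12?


nu_12 = nu_f*Vf + nu_m*(1-Vf) = 0.17*0.6 + 0.3*0.4 = 0.222

0.222


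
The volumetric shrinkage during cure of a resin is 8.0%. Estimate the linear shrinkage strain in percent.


Linear shrinkage ≈ vol_shrink/3 = 8.0/3 = 2.667%

2.667%


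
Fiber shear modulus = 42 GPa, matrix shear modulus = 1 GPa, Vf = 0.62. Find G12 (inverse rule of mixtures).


1/G12 = Vf/Gf + (1-Vf)/Gm = 0.62/42 + 0.38/1
G12 = 2.53 GPa

2.53 GPa


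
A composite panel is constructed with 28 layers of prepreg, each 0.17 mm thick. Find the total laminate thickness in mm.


h = n * t_ply = 28 * 0.17 = 4.76 mm

4.76 mm


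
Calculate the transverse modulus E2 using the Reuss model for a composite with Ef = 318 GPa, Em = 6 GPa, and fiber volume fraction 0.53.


1/E2 = Vf/Ef + (1-Vf)/Em = 0.53/318 + 0.47/6
E2 = 12.5 GPa

12.5 GPa


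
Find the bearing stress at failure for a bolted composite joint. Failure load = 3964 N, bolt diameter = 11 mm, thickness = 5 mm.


sigma_br = F/(d*h) = 3964/(11*5) = 72.1 MPa

72.1 MPa


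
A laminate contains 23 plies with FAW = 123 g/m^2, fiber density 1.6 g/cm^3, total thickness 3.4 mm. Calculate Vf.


Vf = n * FAW / (rho_f * h * 1000) = 23 * 123 / (1.6 * 3.4 * 1000) = 0.52

0.52


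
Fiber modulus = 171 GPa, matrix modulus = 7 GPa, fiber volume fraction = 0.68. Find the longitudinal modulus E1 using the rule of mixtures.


E1 = Ef*Vf + Em*(1-Vf) = 171*0.68 + 7*0.32 = 118.52 GPa

118.52 GPa


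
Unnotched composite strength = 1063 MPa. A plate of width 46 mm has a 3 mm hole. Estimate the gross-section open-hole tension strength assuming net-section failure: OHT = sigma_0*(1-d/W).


OHT = sigma_0*(1-d/W) = 1063*(1-3/46) = 993.7 MPa

993.7 MPa


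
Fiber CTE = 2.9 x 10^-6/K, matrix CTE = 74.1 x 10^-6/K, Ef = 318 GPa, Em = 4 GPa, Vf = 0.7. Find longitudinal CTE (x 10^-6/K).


E1 = Ef*Vf + Em*(1-Vf) = 223.8
alpha_1 = (alpha_f*Ef*Vf + alpha_m*Em*(1-Vf))/E1 = 3.28 x 10^-6/K

3.28 x 10^-6/K


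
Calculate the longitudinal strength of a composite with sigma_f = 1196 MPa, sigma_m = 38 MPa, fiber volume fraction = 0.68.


sigma_1 = sigma_f*Vf + sigma_m*(1-Vf) = 1196*0.68 + 38*0.32 = 825.4 MPa

825.4 MPa


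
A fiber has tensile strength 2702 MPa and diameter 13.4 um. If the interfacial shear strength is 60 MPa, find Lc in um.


Lc = sigma_f * d / (2 * tau_i) = 2702 * 13.4 / (2 * 60) = 301.7 um

301.7 um


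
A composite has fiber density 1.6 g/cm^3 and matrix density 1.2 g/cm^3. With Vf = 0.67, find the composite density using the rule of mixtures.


rho_c = rho_f*Vf + rho_m*(1-Vf) = 1.6*0.67 + 1.2*0.33 = 1.468 g/cm^3

1.468 g/cm^3


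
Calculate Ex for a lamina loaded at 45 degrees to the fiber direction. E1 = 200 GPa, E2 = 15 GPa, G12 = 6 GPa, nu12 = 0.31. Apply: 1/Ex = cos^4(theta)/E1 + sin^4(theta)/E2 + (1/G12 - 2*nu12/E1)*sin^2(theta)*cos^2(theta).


cos^4(45) = 0.25, sin^4(45) = 0.25, sin^2(45)*cos^2(45) = 0.25
1/G12 - 2*nu12/E1 = 1/6 - 2*0.31/200 = 0.163567 GPa^-1
1/Ex = 0.25/200 + 0.25/15 + 0.163567*0.25 = 0.0588083 GPa^-1
Ex = 17.0 GPa

17.0 GPa


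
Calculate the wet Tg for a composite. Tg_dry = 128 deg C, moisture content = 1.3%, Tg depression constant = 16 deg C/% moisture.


Tg_wet = Tg_dry - k*moisture = 128 - 16*1.3 = 107.2 deg C

107.2 deg C


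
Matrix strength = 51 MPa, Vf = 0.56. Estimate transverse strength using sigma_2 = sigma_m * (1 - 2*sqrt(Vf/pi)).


factor = 1 - 2*sqrt(0.56/pi) = 0.1556
sigma_2 = 51 * 0.1556 = 7.94 MPa

7.94 MPa


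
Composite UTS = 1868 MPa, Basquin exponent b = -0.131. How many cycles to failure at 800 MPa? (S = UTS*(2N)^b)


N = 0.5 * (S/UTS)^(1/b) = 0.5 * (800/1868)^(1/-0.131) = 323.8324 cycles

323.8324 cycles


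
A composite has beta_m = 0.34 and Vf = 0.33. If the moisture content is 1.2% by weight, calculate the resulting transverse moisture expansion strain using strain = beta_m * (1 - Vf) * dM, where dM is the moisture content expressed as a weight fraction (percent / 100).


dM = 1.2/100 = 0.012
strain = beta_m * (1-Vf) * dM = 0.34 * 0.67 * 0.012 = 0.0027336

0.0027336


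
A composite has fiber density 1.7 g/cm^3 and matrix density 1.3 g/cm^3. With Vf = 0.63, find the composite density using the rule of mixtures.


rho_c = rho_f*Vf + rho_m*(1-Vf) = 1.7*0.63 + 1.3*0.37 = 1.552 g/cm^3

1.552 g/cm^3


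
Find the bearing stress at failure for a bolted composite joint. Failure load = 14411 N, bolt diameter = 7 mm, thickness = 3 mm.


sigma_br = F/(d*h) = 14411/(7*3) = 686.2 MPa

686.2 MPa


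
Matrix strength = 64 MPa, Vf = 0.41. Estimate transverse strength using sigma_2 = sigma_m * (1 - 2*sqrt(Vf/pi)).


factor = 1 - 2*sqrt(0.41/pi) = 0.2775
sigma_2 = 64 * 0.2775 = 17.76 MPa

17.76 MPa


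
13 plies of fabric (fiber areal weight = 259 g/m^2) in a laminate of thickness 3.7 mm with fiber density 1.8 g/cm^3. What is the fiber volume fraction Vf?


Vf = n * FAW / (rho_f * h * 1000) = 13 * 259 / (1.8 * 3.7 * 1000) = 0.5056

0.5056


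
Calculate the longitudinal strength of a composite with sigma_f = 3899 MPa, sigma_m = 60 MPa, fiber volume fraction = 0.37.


sigma_1 = sigma_f*Vf + sigma_m*(1-Vf) = 3899*0.37 + 60*0.63 = 1480.4 MPa

1480.4 MPa


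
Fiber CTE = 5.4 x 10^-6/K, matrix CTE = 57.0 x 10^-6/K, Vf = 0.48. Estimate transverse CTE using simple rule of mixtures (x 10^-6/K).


alpha_2 = alpha_f*Vf + alpha_m*(1-Vf) = 5.4*0.48 + 57.0*0.52 = 32.2 x 10^-6/K

32.2 x 10^-6/K


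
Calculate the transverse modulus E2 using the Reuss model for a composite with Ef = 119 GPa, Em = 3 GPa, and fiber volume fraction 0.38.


1/E2 = Vf/Ef + (1-Vf)/Em = 0.38/119 + 0.62/3
E2 = 4.77 GPa

4.77 GPa


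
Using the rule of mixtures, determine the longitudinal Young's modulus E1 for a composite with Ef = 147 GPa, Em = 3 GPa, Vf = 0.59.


E1 = Ef*Vf + Em*(1-Vf) = 147*0.59 + 3*0.41 = 87.96 GPa

87.96 GPa


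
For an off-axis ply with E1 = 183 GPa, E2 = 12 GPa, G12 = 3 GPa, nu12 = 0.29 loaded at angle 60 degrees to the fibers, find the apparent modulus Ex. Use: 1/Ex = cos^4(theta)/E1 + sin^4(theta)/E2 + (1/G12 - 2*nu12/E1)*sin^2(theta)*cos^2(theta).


cos^4(60) = 0.0625, sin^4(60) = 0.5625, sin^2(60)*cos^2(60) = 0.1875
1/G12 - 2*nu12/E1 = 1/3 - 2*0.29/183 = 0.330164 GPa^-1
1/Ex = 0.0625/183 + 0.5625/12 + 0.330164*0.1875 = 0.1091223 GPa^-1
Ex = 9.16 GPa

9.16 GPa


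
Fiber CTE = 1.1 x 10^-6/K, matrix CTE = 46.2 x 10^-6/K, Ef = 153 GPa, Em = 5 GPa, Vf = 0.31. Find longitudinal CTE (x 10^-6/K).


E1 = Ef*Vf + Em*(1-Vf) = 50.88
alpha_1 = (alpha_f*Ef*Vf + alpha_m*Em*(1-Vf))/E1 = 4.16 x 10^-6/K

4.16 x 10^-6/K


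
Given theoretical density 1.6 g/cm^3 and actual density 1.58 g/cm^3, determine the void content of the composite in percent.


Void% = (rho_theo - rho_actual)/rho_theo * 100 = (1.6 - 1.58)/1.6 * 100 = 1.25%

1.25%


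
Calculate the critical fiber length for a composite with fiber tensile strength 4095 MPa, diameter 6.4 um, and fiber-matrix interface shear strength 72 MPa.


Lc = sigma_f * d / (2 * tau_i) = 4095 * 6.4 / (2 * 72) = 182.0 um

182.0 um


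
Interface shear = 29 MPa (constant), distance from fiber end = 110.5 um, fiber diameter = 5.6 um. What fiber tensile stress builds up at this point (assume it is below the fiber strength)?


Force balance: sigma_f * (pi*d^2/4) = tau * (pi*d) * x  ->  sigma_f = 4 * tau * x / d
sigma_f = 4 * 29 * 110.5 / 5.6 = 2288.9 MPa

2288.9 MPa


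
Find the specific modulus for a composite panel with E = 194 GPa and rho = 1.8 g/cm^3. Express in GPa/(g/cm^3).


Specific stiffness = E/rho = 194/1.8 = 107.8 GPa/(g/cm^3)

107.8 GPa/(g/cm^3)


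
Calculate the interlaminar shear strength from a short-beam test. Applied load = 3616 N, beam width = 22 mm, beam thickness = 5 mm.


ILSS = 3F/(4bh) = 3*3616/(4*22*5) = 24.65 MPa

24.65 MPa


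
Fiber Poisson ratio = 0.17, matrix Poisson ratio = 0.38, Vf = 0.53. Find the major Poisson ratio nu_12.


nu_12 = nu_f*Vf + nu_m*(1-Vf) = 0.17*0.53 + 0.38*0.47 = 0.2687

0.2687


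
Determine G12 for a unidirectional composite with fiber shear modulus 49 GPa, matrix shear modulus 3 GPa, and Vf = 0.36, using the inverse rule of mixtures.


1/G12 = Vf/Gf + (1-Vf)/Gm = 0.36/49 + 0.64/3
G12 = 4.53 GPa

4.53 GPa


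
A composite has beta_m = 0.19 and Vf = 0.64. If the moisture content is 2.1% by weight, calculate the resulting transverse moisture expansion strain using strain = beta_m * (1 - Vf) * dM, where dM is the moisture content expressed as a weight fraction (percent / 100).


dM = 2.1/100 = 0.021
strain = beta_m * (1-Vf) * dM = 0.19 * 0.36 * 0.021 = 0.0014364

0.0014364


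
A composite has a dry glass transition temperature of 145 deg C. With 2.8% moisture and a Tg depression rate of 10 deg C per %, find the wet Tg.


Tg_wet = Tg_dry - k*moisture = 145 - 10*2.8 = 117.0 deg C

117.0 deg C


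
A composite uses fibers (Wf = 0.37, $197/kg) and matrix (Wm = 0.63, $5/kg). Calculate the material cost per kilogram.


Cost = cost_f*Wf + cost_m*Wm = 197*0.37 + 5*0.63 = $76.04/kg

$76.04/kg


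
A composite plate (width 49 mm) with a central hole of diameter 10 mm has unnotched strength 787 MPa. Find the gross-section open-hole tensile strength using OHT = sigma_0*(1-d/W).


OHT = sigma_0*(1-d/W) = 787*(1-10/49) = 626.4 MPa

626.4 MPa


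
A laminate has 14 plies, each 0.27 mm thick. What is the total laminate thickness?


h = n * t_ply = 14 * 0.27 = 3.78 mm

3.78 mm


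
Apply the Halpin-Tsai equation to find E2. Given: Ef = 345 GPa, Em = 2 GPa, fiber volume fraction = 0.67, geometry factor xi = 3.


eta = (Ef/Em - 1)/(Ef/Em + xi) = (172.5 - 1)/(172.5 + 3) = 0.9772
E2 = Em*(1+xi*eta*Vf)/(1-eta*Vf) = 17.17 GPa

17.17 GPa


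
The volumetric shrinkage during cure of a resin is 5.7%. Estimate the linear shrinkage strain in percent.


Linear shrinkage ≈ vol_shrink/3 = 5.7/3 = 1.9%

1.9%


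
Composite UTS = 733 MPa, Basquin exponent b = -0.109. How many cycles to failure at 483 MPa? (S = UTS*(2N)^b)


N = 0.5 * (S/UTS)^(1/b) = 0.5 * (483/733)^(1/-0.109) = 22.9593 cycles

22.9593 cycles


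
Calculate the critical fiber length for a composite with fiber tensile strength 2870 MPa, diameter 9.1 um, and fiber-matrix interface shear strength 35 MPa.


Lc = sigma_f * d / (2 * tau_i) = 2870 * 9.1 / (2 * 35) = 373.1 um

373.1 um


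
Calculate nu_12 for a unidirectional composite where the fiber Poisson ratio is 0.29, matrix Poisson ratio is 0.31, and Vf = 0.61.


nu_12 = nu_f*Vf + nu_m*(1-Vf) = 0.29*0.61 + 0.31*0.39 = 0.2978

0.2978


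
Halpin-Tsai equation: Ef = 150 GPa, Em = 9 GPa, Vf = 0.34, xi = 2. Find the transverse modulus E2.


eta = (Ef/Em - 1)/(Ef/Em + xi) = (16.6667 - 1)/(16.6667 + 2) = 0.8393
E2 = Em*(1+xi*eta*Vf)/(1-eta*Vf) = 19.78 GPa

19.78 GPa


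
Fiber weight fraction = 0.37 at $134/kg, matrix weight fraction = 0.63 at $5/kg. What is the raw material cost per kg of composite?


Cost = cost_f*Wf + cost_m*Wm = 134*0.37 + 5*0.63 = $52.73/kg

$52.73/kg


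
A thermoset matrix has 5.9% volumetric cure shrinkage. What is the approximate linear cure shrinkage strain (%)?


Linear shrinkage ≈ vol_shrink/3 = 5.9/3 = 1.967%

1.967%


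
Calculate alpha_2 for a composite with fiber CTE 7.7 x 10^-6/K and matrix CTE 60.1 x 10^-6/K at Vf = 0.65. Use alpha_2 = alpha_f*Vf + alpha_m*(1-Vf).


alpha_2 = alpha_f*Vf + alpha_m*(1-Vf) = 7.7*0.65 + 60.1*0.35 = 26.0 x 10^-6/K

26.0 x 10^-6/K


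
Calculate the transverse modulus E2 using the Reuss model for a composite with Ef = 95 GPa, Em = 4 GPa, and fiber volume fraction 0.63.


1/E2 = Vf/Ef + (1-Vf)/Em = 0.63/95 + 0.37/4
E2 = 10.09 GPa

10.09 GPa


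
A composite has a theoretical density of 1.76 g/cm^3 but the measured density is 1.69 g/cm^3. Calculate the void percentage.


Void% = (rho_theo - rho_actual)/rho_theo * 100 = (1.76 - 1.69)/1.76 * 100 = 3.98%

3.98%


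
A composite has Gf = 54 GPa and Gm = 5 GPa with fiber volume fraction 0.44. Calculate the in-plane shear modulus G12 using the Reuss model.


1/G12 = Vf/Gf + (1-Vf)/Gm = 0.44/54 + 0.56/5
G12 = 8.32 GPa

8.32 GPa


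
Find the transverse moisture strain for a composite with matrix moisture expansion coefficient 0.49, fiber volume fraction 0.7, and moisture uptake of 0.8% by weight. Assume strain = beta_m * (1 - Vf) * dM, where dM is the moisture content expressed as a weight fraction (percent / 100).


dM = 0.8/100 = 0.008
strain = beta_m * (1-Vf) * dM = 0.49 * 0.3 * 0.008 = 0.001176

0.001176


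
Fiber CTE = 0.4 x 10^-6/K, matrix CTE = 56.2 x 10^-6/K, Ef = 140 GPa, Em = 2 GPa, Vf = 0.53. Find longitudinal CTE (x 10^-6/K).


E1 = Ef*Vf + Em*(1-Vf) = 75.14
alpha_1 = (alpha_f*Ef*Vf + alpha_m*Em*(1-Vf))/E1 = 1.1 x 10^-6/K

1.1 x 10^-6/K


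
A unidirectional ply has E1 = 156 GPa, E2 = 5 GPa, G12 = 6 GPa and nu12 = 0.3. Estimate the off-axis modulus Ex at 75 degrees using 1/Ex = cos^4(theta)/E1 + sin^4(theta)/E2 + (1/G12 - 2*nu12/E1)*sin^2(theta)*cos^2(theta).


cos^4(75) = 0.004487, sin^4(75) = 0.870513, sin^2(75)*cos^2(75) = 0.0625
1/G12 - 2*nu12/E1 = 1/6 - 2*0.3/156 = 0.162821 GPa^-1
1/Ex = 0.004487/156 + 0.870513/5 + 0.162821*0.0625 = 0.1843076 GPa^-1
Ex = 5.43 GPa

5.43 GPa


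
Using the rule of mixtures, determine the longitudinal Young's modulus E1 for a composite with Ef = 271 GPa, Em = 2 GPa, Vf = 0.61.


E1 = Ef*Vf + Em*(1-Vf) = 271*0.61 + 2*0.39 = 166.09 GPa

166.09 GPa


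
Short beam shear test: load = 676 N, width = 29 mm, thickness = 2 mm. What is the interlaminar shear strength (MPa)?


ILSS = 3F/(4bh) = 3*676/(4*29*2) = 8.74 MPa

8.74 MPa


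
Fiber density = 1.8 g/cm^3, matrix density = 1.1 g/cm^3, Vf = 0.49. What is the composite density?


rho_c = rho_f*Vf + rho_m*(1-Vf) = 1.8*0.49 + 1.1*0.51 = 1.443 g/cm^3

1.443 g/cm^3


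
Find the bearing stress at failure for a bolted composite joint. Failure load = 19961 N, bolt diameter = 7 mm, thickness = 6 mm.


sigma_br = F/(d*h) = 19961/(7*6) = 475.3 MPa

475.3 MPa


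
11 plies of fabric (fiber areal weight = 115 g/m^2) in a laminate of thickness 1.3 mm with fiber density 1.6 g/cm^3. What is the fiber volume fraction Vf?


Vf = n * FAW / (rho_f * h * 1000) = 11 * 115 / (1.6 * 1.3 * 1000) = 0.6082

0.6082


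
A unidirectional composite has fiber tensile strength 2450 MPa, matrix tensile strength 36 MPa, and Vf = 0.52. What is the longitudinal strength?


sigma_1 = sigma_f*Vf + sigma_m*(1-Vf) = 2450*0.52 + 36*0.48 = 1291.3 MPa

1291.3 MPa


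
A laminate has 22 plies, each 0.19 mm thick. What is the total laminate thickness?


h = n * t_ply = 22 * 0.19 = 4.18 mm

4.18 mm


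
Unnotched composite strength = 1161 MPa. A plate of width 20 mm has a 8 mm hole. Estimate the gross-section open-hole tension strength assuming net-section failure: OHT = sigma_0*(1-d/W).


OHT = sigma_0*(1-d/W) = 1161*(1-8/20) = 696.6 MPa

696.6 MPa


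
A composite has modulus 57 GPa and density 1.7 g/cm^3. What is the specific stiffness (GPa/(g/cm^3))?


Specific stiffness = E/rho = 57/1.7 = 33.5 GPa/(g/cm^3)

33.5 GPa/(g/cm^3)


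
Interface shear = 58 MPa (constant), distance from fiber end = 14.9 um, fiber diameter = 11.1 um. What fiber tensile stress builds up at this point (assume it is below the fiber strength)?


Force balance: sigma_f * (pi*d^2/4) = tau * (pi*d) * x  ->  sigma_f = 4 * tau * x / d
sigma_f = 4 * 58 * 14.9 / 11.1 = 311.4 MPa

311.4 MPa


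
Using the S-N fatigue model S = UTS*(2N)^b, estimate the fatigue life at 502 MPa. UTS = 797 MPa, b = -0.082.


N = 0.5 * (S/UTS)^(1/b) = 0.5 * (502/797)^(1/-0.082) = 140.3450 cycles

140.3450 cycles


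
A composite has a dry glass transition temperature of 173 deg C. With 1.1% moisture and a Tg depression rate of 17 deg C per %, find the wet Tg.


Tg_wet = Tg_dry - k*moisture = 173 - 17*1.1 = 154.3 deg C

154.3 deg C


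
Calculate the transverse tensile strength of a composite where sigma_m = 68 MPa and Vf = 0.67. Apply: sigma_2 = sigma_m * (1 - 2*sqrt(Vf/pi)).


factor = 1 - 2*sqrt(0.67/pi) = 0.0764
sigma_2 = 68 * 0.0764 = 5.19 MPa

5.19 MPa


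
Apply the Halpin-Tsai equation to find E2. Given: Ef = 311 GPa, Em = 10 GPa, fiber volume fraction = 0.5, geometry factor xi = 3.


eta = (Ef/Em - 1)/(Ef/Em + xi) = (31.1 - 1)/(31.1 + 3) = 0.8827
E2 = Em*(1+xi*eta*Vf)/(1-eta*Vf) = 41.6 GPa

41.6 GPa


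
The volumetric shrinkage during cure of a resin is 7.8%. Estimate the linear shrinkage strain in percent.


Linear shrinkage ≈ vol_shrink/3 = 7.8/3 = 2.6%

2.6%


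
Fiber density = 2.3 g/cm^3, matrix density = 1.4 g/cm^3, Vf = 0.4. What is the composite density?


rho_c = rho_f*Vf + rho_m*(1-Vf) = 2.3*0.4 + 1.4*0.6 = 1.76 g/cm^3

1.76 g/cm^3


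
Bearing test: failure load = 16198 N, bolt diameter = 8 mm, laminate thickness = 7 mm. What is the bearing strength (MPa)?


sigma_br = F/(d*h) = 16198/(8*7) = 289.3 MPa

289.3 MPa


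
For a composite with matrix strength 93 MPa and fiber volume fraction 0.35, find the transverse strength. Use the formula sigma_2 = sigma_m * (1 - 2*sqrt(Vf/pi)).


factor = 1 - 2*sqrt(0.35/pi) = 0.3324
sigma_2 = 93 * 0.3324 = 30.92 MPa

30.92 MPa


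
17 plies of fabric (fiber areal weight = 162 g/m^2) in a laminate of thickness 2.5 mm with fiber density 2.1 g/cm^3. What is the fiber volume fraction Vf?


Vf = n * FAW / (rho_f * h * 1000) = 17 * 162 / (2.1 * 2.5 * 1000) = 0.5246

0.5246


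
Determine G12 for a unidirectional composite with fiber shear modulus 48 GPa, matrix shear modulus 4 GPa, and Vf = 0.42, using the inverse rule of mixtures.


1/G12 = Vf/Gf + (1-Vf)/Gm = 0.42/48 + 0.58/4
G12 = 6.5 GPa

6.5 GPa


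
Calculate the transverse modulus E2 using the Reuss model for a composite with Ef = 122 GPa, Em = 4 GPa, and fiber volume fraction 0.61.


1/E2 = Vf/Ef + (1-Vf)/Em = 0.61/122 + 0.39/4
E2 = 9.76 GPa

9.76 GPa


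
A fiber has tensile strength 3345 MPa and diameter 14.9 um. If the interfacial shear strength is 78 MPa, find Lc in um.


Lc = sigma_f * d / (2 * tau_i) = 3345 * 14.9 / (2 * 78) = 319.5 um

319.5 um


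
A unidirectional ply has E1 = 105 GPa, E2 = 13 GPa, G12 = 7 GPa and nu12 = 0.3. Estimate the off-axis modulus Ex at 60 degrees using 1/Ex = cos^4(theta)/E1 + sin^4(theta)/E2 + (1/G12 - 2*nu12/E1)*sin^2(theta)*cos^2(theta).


cos^4(60) = 0.0625, sin^4(60) = 0.5625, sin^2(60)*cos^2(60) = 0.1875
1/G12 - 2*nu12/E1 = 1/7 - 2*0.3/105 = 0.137143 GPa^-1
1/Ex = 0.0625/105 + 0.5625/13 + 0.137143*0.1875 = 0.0695788 GPa^-1
Ex = 14.37 GPa

14.37 GPa


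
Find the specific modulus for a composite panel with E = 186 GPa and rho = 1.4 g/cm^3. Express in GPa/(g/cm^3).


Specific stiffness = E/rho = 186/1.4 = 132.9 GPa/(g/cm^3)

132.9 GPa/(g/cm^3)


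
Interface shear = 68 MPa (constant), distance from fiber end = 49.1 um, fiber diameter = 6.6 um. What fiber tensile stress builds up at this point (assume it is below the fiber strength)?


Force balance: sigma_f * (pi*d^2/4) = tau * (pi*d) * x  ->  sigma_f = 4 * tau * x / d
sigma_f = 4 * 68 * 49.1 / 6.6 = 2023.5 MPa

2023.5 MPa


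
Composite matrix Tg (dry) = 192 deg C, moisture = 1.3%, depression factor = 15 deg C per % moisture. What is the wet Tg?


Tg_wet = Tg_dry - k*moisture = 192 - 15*1.3 = 172.5 deg C

172.5 deg C


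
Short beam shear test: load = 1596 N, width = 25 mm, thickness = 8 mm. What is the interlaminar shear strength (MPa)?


ILSS = 3F/(4bh) = 3*1596/(4*25*8) = 5.99 MPa

5.99 MPa


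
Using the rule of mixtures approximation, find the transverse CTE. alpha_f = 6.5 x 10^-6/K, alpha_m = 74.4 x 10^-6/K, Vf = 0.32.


alpha_2 = alpha_f*Vf + alpha_m*(1-Vf) = 6.5*0.32 + 74.4*0.68 = 52.7 x 10^-6/K

52.7 x 10^-6/K


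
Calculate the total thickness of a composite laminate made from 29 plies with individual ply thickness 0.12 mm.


h = n * t_ply = 29 * 0.12 = 3.48 mm

3.48 mm


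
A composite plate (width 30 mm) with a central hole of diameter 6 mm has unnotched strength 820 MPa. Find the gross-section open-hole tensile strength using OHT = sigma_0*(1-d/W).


OHT = sigma_0*(1-d/W) = 820*(1-6/30) = 656.0 MPa

656.0 MPa


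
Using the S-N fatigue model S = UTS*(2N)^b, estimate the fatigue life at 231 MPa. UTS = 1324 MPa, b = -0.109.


N = 0.5 * (S/UTS)^(1/b) = 0.5 * (231/1324)^(1/-0.109) = 4.5251e+06 cycles

4.5251e+06 cycles


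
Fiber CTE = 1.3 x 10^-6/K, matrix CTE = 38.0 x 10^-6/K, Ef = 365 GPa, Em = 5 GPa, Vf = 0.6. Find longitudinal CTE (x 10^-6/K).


E1 = Ef*Vf + Em*(1-Vf) = 221.0
alpha_1 = (alpha_f*Ef*Vf + alpha_m*Em*(1-Vf))/E1 = 1.63 x 10^-6/K

1.63 x 10^-6/K


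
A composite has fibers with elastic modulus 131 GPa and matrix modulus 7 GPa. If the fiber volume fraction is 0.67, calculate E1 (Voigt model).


E1 = Ef*Vf + Em*(1-Vf) = 131*0.67 + 7*0.33 = 90.08 GPa

90.08 GPa


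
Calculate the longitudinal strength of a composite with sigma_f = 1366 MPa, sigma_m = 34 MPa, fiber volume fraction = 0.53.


sigma_1 = sigma_f*Vf + sigma_m*(1-Vf) = 1366*0.53 + 34*0.47 = 740.0 MPa

740.0 MPa


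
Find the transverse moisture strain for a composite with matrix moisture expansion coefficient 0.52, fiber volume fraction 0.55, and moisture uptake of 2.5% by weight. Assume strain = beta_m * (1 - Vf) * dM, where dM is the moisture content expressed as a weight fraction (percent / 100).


dM = 2.5/100 = 0.025
strain = beta_m * (1-Vf) * dM = 0.52 * 0.45 * 0.025 = 0.00585

0.00585


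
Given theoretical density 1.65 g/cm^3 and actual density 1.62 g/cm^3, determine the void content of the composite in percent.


Void% = (rho_theo - rho_actual)/rho_theo * 100 = (1.65 - 1.62)/1.65 * 100 = 1.82%

1.82%


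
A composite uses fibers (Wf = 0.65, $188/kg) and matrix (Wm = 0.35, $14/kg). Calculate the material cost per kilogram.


Cost = cost_f*Wf + cost_m*Wm = 188*0.65 + 14*0.35 = $127.1/kg

$127.1/kg


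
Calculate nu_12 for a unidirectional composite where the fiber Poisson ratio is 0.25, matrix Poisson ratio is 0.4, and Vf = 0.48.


nu_12 = nu_f*Vf + nu_m*(1-Vf) = 0.25*0.48 + 0.4*0.52 = 0.328

0.328


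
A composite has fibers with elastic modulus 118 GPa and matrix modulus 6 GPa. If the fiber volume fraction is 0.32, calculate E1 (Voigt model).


E1 = Ef*Vf + Em*(1-Vf) = 118*0.32 + 6*0.68 = 41.84 GPa

41.84 GPa


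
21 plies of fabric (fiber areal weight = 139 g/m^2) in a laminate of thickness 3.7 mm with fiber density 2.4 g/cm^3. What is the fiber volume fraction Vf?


Vf = n * FAW / (rho_f * h * 1000) = 21 * 139 / (2.4 * 3.7 * 1000) = 0.3287

0.3287


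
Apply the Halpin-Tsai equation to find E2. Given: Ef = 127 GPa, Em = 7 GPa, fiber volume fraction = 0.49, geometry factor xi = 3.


eta = (Ef/Em - 1)/(Ef/Em + xi) = (18.1429 - 1)/(18.1429 + 3) = 0.8108
E2 = Em*(1+xi*eta*Vf)/(1-eta*Vf) = 25.46 GPa

25.46 GPa


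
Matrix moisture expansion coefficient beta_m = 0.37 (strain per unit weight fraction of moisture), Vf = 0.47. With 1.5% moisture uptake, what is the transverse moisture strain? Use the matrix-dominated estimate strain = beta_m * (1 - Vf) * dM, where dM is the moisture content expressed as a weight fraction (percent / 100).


dM = 1.5/100 = 0.015
strain = beta_m * (1-Vf) * dM = 0.37 * 0.53 * 0.015 = 0.0029415

0.0029415


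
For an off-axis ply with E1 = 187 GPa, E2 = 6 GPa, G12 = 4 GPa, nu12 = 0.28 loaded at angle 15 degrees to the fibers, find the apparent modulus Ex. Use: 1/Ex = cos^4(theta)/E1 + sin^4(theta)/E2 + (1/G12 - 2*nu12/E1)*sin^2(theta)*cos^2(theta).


cos^4(15) = 0.870513, sin^4(15) = 0.004487, sin^2(15)*cos^2(15) = 0.0625
1/G12 - 2*nu12/E1 = 1/4 - 2*0.28/187 = 0.247005 GPa^-1
1/Ex = 0.870513/187 + 0.004487/6 + 0.247005*0.0625 = 0.0208409 GPa^-1
Ex = 47.98 GPa

47.98 GPa


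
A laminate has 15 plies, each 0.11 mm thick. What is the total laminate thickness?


h = n * t_ply = 15 * 0.11 = 1.65 mm

1.65 mm


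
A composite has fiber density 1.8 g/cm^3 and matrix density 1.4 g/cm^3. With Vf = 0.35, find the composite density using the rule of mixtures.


rho_c = rho_f*Vf + rho_m*(1-Vf) = 1.8*0.35 + 1.4*0.65 = 1.54 g/cm^3

1.54 g/cm^3


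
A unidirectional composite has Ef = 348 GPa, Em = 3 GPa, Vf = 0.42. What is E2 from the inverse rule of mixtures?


1/E2 = Vf/Ef + (1-Vf)/Em = 0.42/348 + 0.58/3
E2 = 5.14 GPa

5.14 GPa


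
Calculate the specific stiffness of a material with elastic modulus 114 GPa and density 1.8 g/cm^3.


Specific stiffness = E/rho = 114/1.8 = 63.3 GPa/(g/cm^3)

63.3 GPa/(g/cm^3)


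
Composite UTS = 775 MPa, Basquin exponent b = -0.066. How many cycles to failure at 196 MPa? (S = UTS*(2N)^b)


N = 0.5 * (S/UTS)^(1/b) = 0.5 * (196/775)^(1/-0.066) = 5.5605e+08 cycles

5.5605e+08 cycles


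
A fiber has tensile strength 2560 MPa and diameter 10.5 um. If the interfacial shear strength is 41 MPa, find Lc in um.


Lc = sigma_f * d / (2 * tau_i) = 2560 * 10.5 / (2 * 41) = 327.8 um

327.8 um


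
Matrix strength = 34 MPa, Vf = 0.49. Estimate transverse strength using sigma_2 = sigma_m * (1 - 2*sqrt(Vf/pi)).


factor = 1 - 2*sqrt(0.49/pi) = 0.2101
sigma_2 = 34 * 0.2101 = 7.14 MPa

7.14 MPa


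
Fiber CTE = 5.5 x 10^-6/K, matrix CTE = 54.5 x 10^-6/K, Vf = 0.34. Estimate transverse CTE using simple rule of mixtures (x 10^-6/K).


alpha_2 = alpha_f*Vf + alpha_m*(1-Vf) = 5.5*0.34 + 54.5*0.66 = 37.8 x 10^-6/K

37.8 x 10^-6/K


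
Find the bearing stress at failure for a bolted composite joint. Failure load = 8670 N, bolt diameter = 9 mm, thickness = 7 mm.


sigma_br = F/(d*h) = 8670/(9*7) = 137.6 MPa

137.6 MPa


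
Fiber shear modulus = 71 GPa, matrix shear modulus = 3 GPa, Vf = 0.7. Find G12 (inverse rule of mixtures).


1/G12 = Vf/Gf + (1-Vf)/Gm = 0.7/71 + 0.3/3
G12 = 9.1 GPa

9.1 GPa


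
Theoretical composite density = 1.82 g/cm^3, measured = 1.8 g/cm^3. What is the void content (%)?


Void% = (rho_theo - rho_actual)/rho_theo * 100 = (1.82 - 1.8)/1.82 * 100 = 1.1%

1.1%
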